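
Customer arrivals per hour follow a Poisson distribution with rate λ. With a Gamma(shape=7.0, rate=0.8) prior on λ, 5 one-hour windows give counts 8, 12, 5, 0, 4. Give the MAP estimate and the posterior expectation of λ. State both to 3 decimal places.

MAP estimate = 6.034, posterior expectation = 6.207

Σ counts = 29. Posterior: Gamma(shape = 7.0+29 = 36.0, rate = 0.8+5 = 5.8).
Mode = (α−1)/β = 35.0/5.8 = 6.034.
Mean = α/β = 36.0/5.8 = 6.207.
Right-skewed posterior ⇒ mode < mean.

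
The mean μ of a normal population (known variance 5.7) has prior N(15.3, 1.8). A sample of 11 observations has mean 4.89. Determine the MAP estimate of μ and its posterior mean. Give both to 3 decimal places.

MAP = 7.217; posterior mean = 7.217

Posterior for μ is Normal. Precision-weighted mean: (1/1.8·15.3 + 11/5.7·4.89) / (1/1.8 + 11/5.7) = 7.217.
A Normal posterior is symmetric, so mode = mean.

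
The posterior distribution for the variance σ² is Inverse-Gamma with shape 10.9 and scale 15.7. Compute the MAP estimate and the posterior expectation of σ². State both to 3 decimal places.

MAP estimate = 1.319, posterior expectation = 1.586

Mode = β/(α+1) = 15.7/11.9 = 1.319.
Mean = β/(α−1) = 15.7/9.9 = 1.586.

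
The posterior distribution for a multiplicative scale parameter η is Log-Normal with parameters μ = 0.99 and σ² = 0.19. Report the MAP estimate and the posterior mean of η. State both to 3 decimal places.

MAP: 2.226. Posterior mean: 2.959.

Mode = exp(μ − σ²) = exp(0.80) = 2.226.
Mean = exp(μ + σ²/2) = exp(1.085) = 2.959.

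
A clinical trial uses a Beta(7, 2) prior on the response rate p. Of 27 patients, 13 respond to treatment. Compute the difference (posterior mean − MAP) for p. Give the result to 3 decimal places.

-0.003

Posterior: Beta(7+13, 2+14) = Beta(20, 16).
Mode = (20−1)/(20+16−2) = 19/34 = 0.559.
Mean = 20/(20+16) = 20/36 = 0.556.
Difference = 0.556 − 0.559 = -0.003.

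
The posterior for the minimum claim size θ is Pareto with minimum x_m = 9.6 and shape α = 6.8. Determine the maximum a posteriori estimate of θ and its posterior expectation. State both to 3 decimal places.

The Pareto density is strictly decreasing on [x_m, ∞), so the mode is x_m = 9.600.
Mean = α·x_m/(α−1) = 6.8·9.6/5.8 = 11.255.
The mean is pulled above the mode by the posterior's right skew.

θ_MAP = 9.600, E[θ|data] = 11.255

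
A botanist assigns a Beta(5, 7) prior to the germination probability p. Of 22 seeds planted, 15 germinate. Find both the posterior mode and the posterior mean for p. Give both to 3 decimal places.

Posterior: Beta(5+15, 7+7) = Beta(20, 14).
Mode = (20−1)/(20+14−2) = 19/32 = 0.594.
Mean = 20/(20+14) = 20/34 = 0.588.

MAP = 0.594, posterior mean = 0.588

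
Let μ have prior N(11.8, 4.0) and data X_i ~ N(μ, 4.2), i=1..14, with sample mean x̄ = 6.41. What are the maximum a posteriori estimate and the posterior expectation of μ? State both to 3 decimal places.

μ_MAP = 6.786, E[μ|data] = 6.786

Posterior for μ is Normal. Precision-weighted mean: (1/4.0·11.8 + 14/4.2·6.41) / (1/4.0 + 14/4.2) = 6.786.
A Normal posterior is symmetric, so mode = mean.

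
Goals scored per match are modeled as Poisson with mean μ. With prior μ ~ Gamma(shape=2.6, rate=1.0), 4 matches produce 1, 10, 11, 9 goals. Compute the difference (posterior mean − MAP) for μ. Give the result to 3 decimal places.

0.200

Σ counts = 31. Posterior: Gamma(shape = 2.6+31 = 33.6, rate = 1.0+4 = 5.0).
Mode = (α−1)/β = 32.6/5.0 = 6.520.
Mean = α/β = 33.6/5.0 = 6.720.
Difference = 6.720 − 6.520 = 0.200.
Right-skewed posterior ⇒ mode < mean.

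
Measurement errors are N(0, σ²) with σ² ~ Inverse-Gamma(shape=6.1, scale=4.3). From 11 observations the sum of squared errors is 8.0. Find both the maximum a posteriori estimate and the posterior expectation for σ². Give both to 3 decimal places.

σ²_MAP = 0.659, E[σ²|data] = 0.783

Posterior: Inverse-Gamma(shape = 6.1+11/2 = 11.6, scale = 4.3+8.0/2 = 8.3).
Mode = β/(α+1) = 8.3/12.6 = 0.659.
Mean = β/(α−1) = 8.3/10.6 = 0.783.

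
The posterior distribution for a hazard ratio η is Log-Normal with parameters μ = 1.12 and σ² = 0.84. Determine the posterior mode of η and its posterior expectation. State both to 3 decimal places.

MAP: 1.323. Posterior mean: 4.665.

Mode = exp(μ − σ²) = exp(0.28) = 1.323.
Mean = exp(μ + σ²/2) = exp(1.540) = 4.665.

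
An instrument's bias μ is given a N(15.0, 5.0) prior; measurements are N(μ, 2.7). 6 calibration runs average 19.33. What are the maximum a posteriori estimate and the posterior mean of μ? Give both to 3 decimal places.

Posterior for μ is Normal. Precision-weighted mean: (1/5.0·15.0 + 6/2.7·19.33) / (1/5.0 + 6/2.7) = 18.972.
A Normal posterior is symmetric, so mode = mean.

μ_MAP = 18.972, E[μ|data] = 18.972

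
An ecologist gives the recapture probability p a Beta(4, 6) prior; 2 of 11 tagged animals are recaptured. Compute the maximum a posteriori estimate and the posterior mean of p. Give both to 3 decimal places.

maximum a posteriori estimate = 0.263, posterior mean = 0.286

Posterior: Beta(4+2, 6+9) = Beta(6, 15).
Mode = (6−1)/(6+15−2) = 5/19 = 0.263.
Mean = 6/(6+15) = 6/21 = 0.286.
Right-skewed posterior ⇒ mode < mean.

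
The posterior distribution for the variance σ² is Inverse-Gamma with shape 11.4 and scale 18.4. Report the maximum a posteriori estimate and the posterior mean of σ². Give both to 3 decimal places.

MAP = 1.484, posterior mean = 1.769

Mode = β/(α+1) = 18.4/12.4 = 1.484.
Mean = β/(α−1) = 18.4/10.4 = 1.769.
The mean is pulled above the mode by the posterior's right skew.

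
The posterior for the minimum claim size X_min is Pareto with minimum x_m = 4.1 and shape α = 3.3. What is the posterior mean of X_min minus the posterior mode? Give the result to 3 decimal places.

The Pareto density is strictly decreasing on [x_m, ∞), so the mode is x_m = 4.100.
Mean = α·x_m/(α−1) = 3.3·4.1/2.3 = 5.883.
Difference = 5.883 − 4.100 = 1.783.
Mean > mode: the posterior has a right tail.

1.783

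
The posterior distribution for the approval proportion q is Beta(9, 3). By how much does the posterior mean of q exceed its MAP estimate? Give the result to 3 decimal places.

Mode = (9−1)/(9+3−2) = 8/10 = 0.800.
Mean = 9/(9+3) = 9/12 = 0.750.
Difference = 0.750 − 0.800 = -0.050.

-0.050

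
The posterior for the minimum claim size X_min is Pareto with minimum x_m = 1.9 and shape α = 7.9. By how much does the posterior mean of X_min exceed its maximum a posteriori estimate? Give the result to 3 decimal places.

0.275

The Pareto density is strictly decreasing on [x_m, ∞), so the mode is x_m = 1.900.
Mean = α·x_m/(α−1) = 7.9·1.9/6.9 = 2.175.
Difference = 2.175 − 1.900 = 0.275.
Right-skewed posterior ⇒ mode < mean.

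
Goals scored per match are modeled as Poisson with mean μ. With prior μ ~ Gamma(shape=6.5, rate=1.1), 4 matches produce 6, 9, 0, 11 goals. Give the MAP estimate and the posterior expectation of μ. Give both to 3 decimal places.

μ_MAP = 6.176, E[μ|data] = 6.373

Σ counts = 26. Posterior: Gamma(shape = 6.5+26 = 32.5, rate = 1.1+4 = 5.1).
Mode = (α−1)/β = 31.5/5.1 = 6.176.
Mean = α/β = 32.5/5.1 = 6.373.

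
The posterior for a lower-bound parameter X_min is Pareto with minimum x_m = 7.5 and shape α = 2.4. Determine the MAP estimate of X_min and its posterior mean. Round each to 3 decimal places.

X_min_MAP = 7.500, E[X_min|data] = 12.857

The Pareto density is strictly decreasing on [x_m, ∞), so the mode is x_m = 7.500.
Mean = α·x_m/(α−1) = 2.4·7.5/1.4 = 12.857.
The posterior is right-skewed, so the mean exceeds the mode.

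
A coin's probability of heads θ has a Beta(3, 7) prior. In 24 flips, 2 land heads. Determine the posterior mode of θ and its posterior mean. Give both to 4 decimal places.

MAP = 0.1250; posterior mean = 0.1471

Posterior: Beta(3+2, 7+22) = Beta(5, 29).
Mode = (5−1)/(5+29−2) = 4/32 = 0.1250.
Mean = 5/(5+29) = 5/34 = 0.1471.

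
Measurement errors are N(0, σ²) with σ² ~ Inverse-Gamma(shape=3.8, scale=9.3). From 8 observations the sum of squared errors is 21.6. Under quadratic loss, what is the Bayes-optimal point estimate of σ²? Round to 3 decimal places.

Posterior: Inverse-Gamma(shape = 3.8+8/2 = 7.8, scale = 9.3+21.6/2 = 20.1).
Mode = β/(α+1) = 20.1/8.8 = 2.284.
Mean = β/(α−1) = 20.1/6.8 = 2.956.
Quadratic loss ⇒ the optimal estimator is the posterior mean.

2.956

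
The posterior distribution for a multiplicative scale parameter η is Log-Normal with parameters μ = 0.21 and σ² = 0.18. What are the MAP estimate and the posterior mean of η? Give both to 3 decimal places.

η_MAP = 1.030, E[η|data] = 1.350

Mode = exp(μ − σ²) = exp(0.03) = 1.030.
Mean = exp(μ + σ²/2) = exp(0.300) = 1.350.
Mean > mode: the posterior has a right tail.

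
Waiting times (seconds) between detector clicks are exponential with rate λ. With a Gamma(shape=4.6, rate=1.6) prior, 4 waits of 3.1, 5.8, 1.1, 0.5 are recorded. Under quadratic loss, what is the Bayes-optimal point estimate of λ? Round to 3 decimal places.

0.711

Σ times = 10.5. Posterior: Gamma(shape = 4.6+4 = 8.6, rate = 1.6+10.5 = 12.1).
Mode = (α−1)/β = 7.6/12.1 = 0.628.
Mean = α/β = 8.6/12.1 = 0.711.
Quadratic loss ⇒ the optimal estimator is the posterior mean.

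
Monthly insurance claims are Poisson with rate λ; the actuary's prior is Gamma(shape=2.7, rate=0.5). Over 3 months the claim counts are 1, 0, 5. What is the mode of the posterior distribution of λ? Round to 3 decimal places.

2.200

Σ counts = 6. Posterior: Gamma(shape = 2.7+6 = 8.7, rate = 0.5+3 = 3.5).
Mode = (α−1)/β = 7.7/3.5 = 2.200.
Mean = α/β = 8.7/3.5 = 2.486.
This is the posterior mode — the MAP estimate.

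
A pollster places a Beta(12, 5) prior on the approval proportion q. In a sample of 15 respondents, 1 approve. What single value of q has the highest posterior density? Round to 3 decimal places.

Posterior: Beta(12+1, 5+14) = Beta(13, 19).
Mode = (13−1)/(13+19−2) = 12/30 = 0.400.
Mean = 13/(13+19) = 13/32 = 0.406.
This is the posterior mode — the MAP estimate.

0.400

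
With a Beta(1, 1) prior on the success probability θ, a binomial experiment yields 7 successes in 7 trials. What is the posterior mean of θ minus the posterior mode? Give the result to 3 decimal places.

Posterior: Beta(1+7, 1+0) = Beta(8, 1).
Since β = 1 ≤ 1 and α > 1, the Beta density is monotone increasing on [0,1]; the mode is at 1.
Mean = 8/(8+1) = 0.889.
Difference = 0.889 − 1.000 = -0.111.

-0.111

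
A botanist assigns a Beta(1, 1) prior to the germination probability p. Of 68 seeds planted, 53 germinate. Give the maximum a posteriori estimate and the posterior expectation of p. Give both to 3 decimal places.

MAP = 0.779; posterior mean = 0.771

Posterior: Beta(1+53, 1+15) = Beta(54, 16).
Mode = (54−1)/(54+16−2) = 53/68 = 0.779.
With a flat prior the MAP equals the MLE, 53/68.
Mean = 54/(54+16) = 54/70 = 0.771.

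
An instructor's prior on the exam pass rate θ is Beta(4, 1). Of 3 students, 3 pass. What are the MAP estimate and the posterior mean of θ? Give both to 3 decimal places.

Posterior: Beta(4+3, 1+0) = Beta(7, 1).
Since β = 1 ≤ 1 and α > 1, the Beta density is monotone increasing on [0,1]; the mode is at 1.
Mean = 7/(7+1) = 0.875.

MAP estimate = 1.000, posterior mean = 0.875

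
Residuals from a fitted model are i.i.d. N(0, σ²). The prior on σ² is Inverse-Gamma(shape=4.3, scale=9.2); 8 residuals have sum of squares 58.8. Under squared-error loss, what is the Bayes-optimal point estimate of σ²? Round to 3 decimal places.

5.288

Posterior: Inverse-Gamma(shape = 4.3+8/2 = 8.3, scale = 9.2+58.8/2 = 38.6).
Mode = β/(α+1) = 38.6/9.3 = 4.151.
Mean = β/(α−1) = 38.6/7.3 = 5.288.
Squared-error loss ⇒ the optimal estimator is the posterior mean.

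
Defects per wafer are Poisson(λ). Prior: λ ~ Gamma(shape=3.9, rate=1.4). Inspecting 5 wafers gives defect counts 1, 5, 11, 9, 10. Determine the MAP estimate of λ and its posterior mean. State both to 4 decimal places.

λ_MAP = 6.0781, E[λ|data] = 6.2344

Σ counts = 36. Posterior: Gamma(shape = 3.9+36 = 39.9, rate = 1.4+5 = 6.4).
Mode = (α−1)/β = 38.9/6.4 = 6.0781.
Mean = α/β = 39.9/6.4 = 6.2344.
The mean is pulled above the mode by the posterior's right skew.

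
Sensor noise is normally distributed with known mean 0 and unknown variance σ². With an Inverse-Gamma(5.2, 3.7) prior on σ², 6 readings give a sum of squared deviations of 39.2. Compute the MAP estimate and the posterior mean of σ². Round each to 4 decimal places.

MAP = 2.5326, posterior mean = 3.2361

Posterior: Inverse-Gamma(shape = 5.2+6/2 = 8.2, scale = 3.7+39.2/2 = 23.3).
Mode = β/(α+1) = 23.3/9.2 = 2.5326.
Mean = β/(α−1) = 23.3/7.2 = 3.2361.
The mean is pulled above the mode by the posterior's right skew.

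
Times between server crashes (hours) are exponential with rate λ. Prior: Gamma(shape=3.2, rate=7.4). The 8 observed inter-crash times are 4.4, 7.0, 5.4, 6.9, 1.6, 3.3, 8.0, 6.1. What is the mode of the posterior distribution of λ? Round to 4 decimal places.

0.2036

Σ times = 42.7. Posterior: Gamma(shape = 3.2+8 = 11.2, rate = 7.4+42.7 = 50.1).
Mode = (α−1)/β = 10.2/50.1 = 0.2036.
Mean = α/β = 11.2/50.1 = 0.2236.
This is the posterior mode — the MAP estimate.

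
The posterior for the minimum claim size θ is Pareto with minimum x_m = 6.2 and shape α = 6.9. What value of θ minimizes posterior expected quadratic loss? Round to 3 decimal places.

7.251

The Pareto density is strictly decreasing on [x_m, ∞), so the mode is x_m = 6.200.
Mean = α·x_m/(α−1) = 6.9·6.2/5.9 = 7.251.
Quadratic loss ⇒ the optimal estimator is the posterior mean.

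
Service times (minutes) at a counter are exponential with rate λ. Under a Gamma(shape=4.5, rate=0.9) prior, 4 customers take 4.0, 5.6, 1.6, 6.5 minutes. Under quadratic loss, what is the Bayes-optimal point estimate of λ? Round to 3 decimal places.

Σ times = 17.7. Posterior: Gamma(shape = 4.5+4 = 8.5, rate = 0.9+17.7 = 18.6).
Mode = (α−1)/β = 7.5/18.6 = 0.403.
Mean = α/β = 8.5/18.6 = 0.457.
Quadratic loss ⇒ the optimal estimator is the posterior mean.

0.457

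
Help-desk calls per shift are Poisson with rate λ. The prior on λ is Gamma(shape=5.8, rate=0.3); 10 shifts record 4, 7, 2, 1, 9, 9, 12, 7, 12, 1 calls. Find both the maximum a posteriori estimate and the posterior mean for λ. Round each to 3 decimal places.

MAP = 6.680; posterior mean = 6.777

Σ counts = 64. Posterior: Gamma(shape = 5.8+64 = 69.8, rate = 0.3+10 = 10.3).
Mode = (α−1)/β = 68.8/10.3 = 6.680.
Mean = α/β = 69.8/10.3 = 6.777.
The posterior is right-skewed, so the mean exceeds the mode.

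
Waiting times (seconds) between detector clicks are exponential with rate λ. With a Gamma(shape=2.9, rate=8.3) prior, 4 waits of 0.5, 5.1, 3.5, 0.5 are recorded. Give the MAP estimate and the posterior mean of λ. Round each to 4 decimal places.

Σ times = 9.6. Posterior: Gamma(shape = 2.9+4 = 6.9, rate = 8.3+9.6 = 17.9).
Mode = (α−1)/β = 5.9/17.9 = 0.3296.
Mean = α/β = 6.9/17.9 = 0.3855.
Right-skewed posterior ⇒ mode < mean.

MAP estimate = 0.3296, posterior mean = 0.3855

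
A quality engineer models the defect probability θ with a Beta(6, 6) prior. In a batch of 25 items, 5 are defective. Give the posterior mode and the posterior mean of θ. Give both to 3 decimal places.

Posterior: Beta(6+5, 6+20) = Beta(11, 26).
Mode = (11−1)/(11+26−2) = 10/35 = 0.286.
Mean = 11/(11+26) = 11/37 = 0.297.
The posterior is right-skewed, so the mean exceeds the mode.

θ_MAP = 0.286, E[θ|data] = 0.297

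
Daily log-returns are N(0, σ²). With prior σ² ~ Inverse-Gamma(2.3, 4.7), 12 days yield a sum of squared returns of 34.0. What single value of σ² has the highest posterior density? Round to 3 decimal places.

2.333

Posterior: Inverse-Gamma(shape = 2.3+12/2 = 8.3, scale = 4.7+34.0/2 = 21.7).
Mode = β/(α+1) = 21.7/9.3 = 2.333.
Mean = β/(α−1) = 21.7/7.3 = 2.973.
This is the posterior mode — the MAP estimate.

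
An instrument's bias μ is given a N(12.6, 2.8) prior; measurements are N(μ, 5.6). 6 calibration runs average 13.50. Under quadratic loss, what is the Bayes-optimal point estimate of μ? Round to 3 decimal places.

Posterior for μ is Normal. Precision-weighted mean: (1/2.8·12.6 + 6/5.6·13.50) / (1/2.8 + 6/5.6) = 13.275.
A Normal posterior is symmetric, so mode = mean.
Quadratic loss ⇒ the optimal estimator is the posterior mean.

13.275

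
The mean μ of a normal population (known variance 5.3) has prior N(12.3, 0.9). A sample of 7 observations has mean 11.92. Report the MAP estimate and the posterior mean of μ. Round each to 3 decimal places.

MAP: 12.094. Posterior mean: 12.094.

Posterior for μ is Normal. Precision-weighted mean: (1/0.9·12.3 + 7/5.3·11.92) / (1/0.9 + 7/5.3) = 12.094.
A Normal posterior is symmetric, so mode = mean.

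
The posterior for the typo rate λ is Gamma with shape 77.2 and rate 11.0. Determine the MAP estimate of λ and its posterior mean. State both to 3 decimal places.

MAP = 6.927, posterior mean = 7.018

Mode = (α−1)/β = 76.2/11.0 = 6.927.
Mean = α/β = 77.2/11.0 = 7.018.
Mean > mode: the posterior has a right tail.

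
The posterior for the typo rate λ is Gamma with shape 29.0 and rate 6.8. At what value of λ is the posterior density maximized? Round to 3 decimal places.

4.118

Mode = (α−1)/β = 28.0/6.8 = 4.118.
Mean = α/β = 29.0/6.8 = 4.265.
This is the posterior mode — the MAP estimate.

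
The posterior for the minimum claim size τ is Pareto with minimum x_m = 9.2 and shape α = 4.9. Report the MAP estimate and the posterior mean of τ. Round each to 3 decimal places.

MAP = 9.200; posterior mean = 11.559

The Pareto density is strictly decreasing on [x_m, ∞), so the mode is x_m = 9.200.
Mean = α·x_m/(α−1) = 4.9·9.2/3.9 = 11.559.
The mean is pulled above the mode by the posterior's right skew.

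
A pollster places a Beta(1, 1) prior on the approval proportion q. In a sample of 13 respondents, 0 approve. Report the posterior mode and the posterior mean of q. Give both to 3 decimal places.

Posterior: Beta(1+0, 1+13) = Beta(1, 14).
Since α = 1 ≤ 1 and β > 1, the Beta density is monotone decreasing on [0,1]; the mode is at 0.
Mean = 1/(1+14) = 0.067.
The mean is pulled above the mode by the posterior's right skew.

q_MAP = 0.000, E[q|data] = 0.067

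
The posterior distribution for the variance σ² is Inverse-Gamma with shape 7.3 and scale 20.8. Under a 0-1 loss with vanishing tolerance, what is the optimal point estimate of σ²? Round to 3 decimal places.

Mode = β/(α+1) = 20.8/8.3 = 2.506.
Mean = β/(α−1) = 20.8/6.3 = 3.302.
This is the posterior mode — the MAP estimate.

2.506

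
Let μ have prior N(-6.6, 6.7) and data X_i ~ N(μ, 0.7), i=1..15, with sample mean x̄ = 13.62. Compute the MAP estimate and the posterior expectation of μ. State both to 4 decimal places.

MAP = 13.4801, posterior mean = 13.4801

Posterior for μ is Normal. Precision-weighted mean: (1/6.7·-6.6 + 15/0.7·13.62) / (1/6.7 + 15/0.7) = 13.4801.
A Normal posterior is symmetric, so mode = mean.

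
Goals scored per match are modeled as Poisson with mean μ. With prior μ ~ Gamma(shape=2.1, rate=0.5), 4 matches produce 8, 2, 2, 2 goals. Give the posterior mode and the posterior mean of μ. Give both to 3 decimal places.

posterior mode = 3.356, posterior mean = 3.578

Σ counts = 14. Posterior: Gamma(shape = 2.1+14 = 16.1, rate = 0.5+4 = 4.5).
Mode = (α−1)/β = 15.1/4.5 = 3.356.
Mean = α/β = 16.1/4.5 = 3.578.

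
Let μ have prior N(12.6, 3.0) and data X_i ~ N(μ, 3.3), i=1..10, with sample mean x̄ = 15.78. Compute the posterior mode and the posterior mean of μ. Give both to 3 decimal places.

Posterior for μ is Normal. Precision-weighted mean: (1/3.0·12.6 + 10/3.3·15.78) / (1/3.0 + 10/3.3) = 15.465.
A Normal posterior is symmetric, so mode = mean.

posterior mode = 15.465, posterior mean = 15.465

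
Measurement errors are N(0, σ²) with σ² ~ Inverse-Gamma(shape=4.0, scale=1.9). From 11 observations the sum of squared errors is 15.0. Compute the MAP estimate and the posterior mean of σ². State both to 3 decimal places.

MAP estimate = 0.895, posterior mean = 1.106

Posterior: Inverse-Gamma(shape = 4.0+11/2 = 9.5, scale = 1.9+15.0/2 = 9.4).
Mode = β/(α+1) = 9.4/10.5 = 0.895.
Mean = β/(α−1) = 9.4/8.5 = 1.106.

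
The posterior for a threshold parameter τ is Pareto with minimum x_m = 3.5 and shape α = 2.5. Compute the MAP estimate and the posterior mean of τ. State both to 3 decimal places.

τ_MAP = 3.500, E[τ|data] = 5.833

The Pareto density is strictly decreasing on [x_m, ∞), so the mode is x_m = 3.500.
Mean = α·x_m/(α−1) = 2.5·3.5/1.5 = 5.833.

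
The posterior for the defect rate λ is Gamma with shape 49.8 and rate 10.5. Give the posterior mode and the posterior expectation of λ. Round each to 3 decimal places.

Mode = (α−1)/β = 48.8/10.5 = 4.648.
Mean = α/β = 49.8/10.5 = 4.743.

MAP: 4.648. Posterior mean: 4.743.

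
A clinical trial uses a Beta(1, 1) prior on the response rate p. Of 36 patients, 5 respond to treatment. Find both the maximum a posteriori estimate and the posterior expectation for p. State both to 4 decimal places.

MAP = 0.1389; posterior mean = 0.1579

Posterior: Beta(1+5, 1+31) = Beta(6, 32).
Mode = (6−1)/(6+32−2) = 5/36 = 0.1389.
With a flat prior the MAP equals the MLE, 5/36.
Mean = 6/(6+32) = 6/38 = 0.1579.
The posterior is right-skewed, so the mean exceeds the mode.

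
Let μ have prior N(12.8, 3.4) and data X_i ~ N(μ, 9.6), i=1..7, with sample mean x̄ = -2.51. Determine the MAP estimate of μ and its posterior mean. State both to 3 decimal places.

Posterior for μ is Normal. Precision-weighted mean: (1/3.4·12.8 + 7/9.6·-2.51) / (1/3.4 + 7/9.6) = 1.890.
A Normal posterior is symmetric, so mode = mean.

μ_MAP = 1.890, E[μ|data] = 1.890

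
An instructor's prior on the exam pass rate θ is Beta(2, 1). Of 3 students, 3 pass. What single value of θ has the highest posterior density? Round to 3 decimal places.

Posterior: Beta(2+3, 1+0) = Beta(5, 1).
Since β = 1 ≤ 1 and α > 1, the Beta density is monotone increasing on [0,1]; the mode is at 1.
Mean = 5/(5+1) = 0.833.
This is the posterior mode — the MAP estimate.

1.000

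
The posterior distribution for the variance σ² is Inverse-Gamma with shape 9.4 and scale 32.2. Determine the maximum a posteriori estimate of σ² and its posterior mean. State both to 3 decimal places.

MAP: 3.096. Posterior mean: 3.833.

Mode = β/(α+1) = 32.2/10.4 = 3.096.
Mean = β/(α−1) = 32.2/8.4 = 3.833.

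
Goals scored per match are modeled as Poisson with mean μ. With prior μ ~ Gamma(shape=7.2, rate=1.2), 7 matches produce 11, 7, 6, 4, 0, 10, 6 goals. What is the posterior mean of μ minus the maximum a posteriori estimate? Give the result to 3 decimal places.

0.122

Σ counts = 44. Posterior: Gamma(shape = 7.2+44 = 51.2, rate = 1.2+7 = 8.2).
Mode = (α−1)/β = 50.2/8.2 = 6.122.
Mean = α/β = 51.2/8.2 = 6.244.
Difference = 6.244 − 6.122 = 0.122.
The mean is pulled above the mode by the posterior's right skew.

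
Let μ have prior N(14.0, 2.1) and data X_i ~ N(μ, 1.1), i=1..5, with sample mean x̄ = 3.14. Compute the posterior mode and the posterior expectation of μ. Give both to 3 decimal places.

posterior mode = 4.170, posterior expectation = 4.170

Posterior for μ is Normal. Precision-weighted mean: (1/2.1·14.0 + 5/1.1·3.14) / (1/2.1 + 5/1.1) = 4.170.
A Normal posterior is symmetric, so mode = mean.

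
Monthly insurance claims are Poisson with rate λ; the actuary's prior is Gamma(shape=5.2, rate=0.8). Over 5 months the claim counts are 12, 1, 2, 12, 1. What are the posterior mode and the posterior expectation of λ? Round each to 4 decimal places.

Σ counts = 28. Posterior: Gamma(shape = 5.2+28 = 33.2, rate = 0.8+5 = 5.8).
Mode = (α−1)/β = 32.2/5.8 = 5.5517.
Mean = α/β = 33.2/5.8 = 5.7241.

posterior mode = 5.5517, posterior expectation = 5.7241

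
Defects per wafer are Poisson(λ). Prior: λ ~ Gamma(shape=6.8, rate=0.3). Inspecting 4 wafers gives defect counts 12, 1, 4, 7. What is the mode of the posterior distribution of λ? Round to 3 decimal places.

6.930

Σ counts = 24. Posterior: Gamma(shape = 6.8+24 = 30.8, rate = 0.3+4 = 4.3).
Mode = (α−1)/β = 29.8/4.3 = 6.930.
Mean = α/β = 30.8/4.3 = 7.163.
This is the posterior mode — the MAP estimate.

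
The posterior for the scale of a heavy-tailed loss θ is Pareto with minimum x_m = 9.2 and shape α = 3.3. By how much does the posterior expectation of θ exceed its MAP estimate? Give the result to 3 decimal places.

4.000

The Pareto density is strictly decreasing on [x_m, ∞), so the mode is x_m = 9.200.
Mean = α·x_m/(α−1) = 3.3·9.2/2.3 = 13.200.
Difference = 13.200 − 9.200 = 4.000.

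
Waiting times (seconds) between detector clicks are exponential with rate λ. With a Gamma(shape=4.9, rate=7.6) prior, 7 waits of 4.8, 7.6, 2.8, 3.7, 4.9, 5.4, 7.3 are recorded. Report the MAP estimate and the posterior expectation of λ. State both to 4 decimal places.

MAP = 0.2472, posterior mean = 0.2698

Σ times = 36.5. Posterior: Gamma(shape = 4.9+7 = 11.9, rate = 7.6+36.5 = 44.1).
Mode = (α−1)/β = 10.9/44.1 = 0.2472.
Mean = α/β = 11.9/44.1 = 0.2698.
The mean is pulled above the mode by the posterior's right skew.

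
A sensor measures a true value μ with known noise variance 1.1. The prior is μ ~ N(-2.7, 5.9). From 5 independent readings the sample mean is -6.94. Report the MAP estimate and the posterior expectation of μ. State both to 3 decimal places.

Posterior for μ is Normal. Precision-weighted mean: (1/5.9·-2.7 + 5/1.1·-6.94) / (1/5.9 + 5/1.1) = -6.788.
A Normal posterior is symmetric, so mode = mean.

μ_MAP = -6.788, E[μ|data] = -6.788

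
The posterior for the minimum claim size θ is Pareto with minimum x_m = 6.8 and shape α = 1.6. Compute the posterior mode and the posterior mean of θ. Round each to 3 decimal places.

The Pareto density is strictly decreasing on [x_m, ∞), so the mode is x_m = 6.800.
Mean = α·x_m/(α−1) = 1.6·6.8/0.6 = 18.133.

θ_MAP = 6.800, E[θ|data] = 18.133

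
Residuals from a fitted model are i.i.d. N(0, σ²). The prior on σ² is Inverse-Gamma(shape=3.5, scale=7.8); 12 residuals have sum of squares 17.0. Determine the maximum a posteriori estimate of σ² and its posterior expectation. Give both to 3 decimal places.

Posterior: Inverse-Gamma(shape = 3.5+12/2 = 9.5, scale = 7.8+17.0/2 = 16.3).
Mode = β/(α+1) = 16.3/10.5 = 1.552.
Mean = β/(α−1) = 16.3/8.5 = 1.918.

MAP = 1.552; posterior mean = 1.918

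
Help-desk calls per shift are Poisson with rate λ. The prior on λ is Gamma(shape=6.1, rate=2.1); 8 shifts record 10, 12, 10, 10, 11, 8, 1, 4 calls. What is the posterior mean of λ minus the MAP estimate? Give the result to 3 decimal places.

Σ counts = 66. Posterior: Gamma(shape = 6.1+66 = 72.1, rate = 2.1+8 = 10.1).
Mode = (α−1)/β = 71.1/10.1 = 7.040.
Mean = α/β = 72.1/10.1 = 7.139.
Difference = 7.139 − 7.040 = 0.099.
Right-skewed posterior ⇒ mode < mean.

0.099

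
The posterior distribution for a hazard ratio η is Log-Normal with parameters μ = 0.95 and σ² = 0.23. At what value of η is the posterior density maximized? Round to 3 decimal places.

Mode = exp(μ − σ²) = exp(0.72) = 2.054.
Mean = exp(μ + σ²/2) = exp(1.065) = 2.901.
This is the posterior mode — the MAP estimate.

2.054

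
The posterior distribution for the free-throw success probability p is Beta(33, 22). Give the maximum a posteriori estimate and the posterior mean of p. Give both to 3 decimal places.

Mode = (33−1)/(33+22−2) = 32/53 = 0.604.
Mean = 33/(33+22) = 33/55 = 0.600.
Mode > mean: the posterior has a left tail.

MAP = 0.604, posterior mean = 0.600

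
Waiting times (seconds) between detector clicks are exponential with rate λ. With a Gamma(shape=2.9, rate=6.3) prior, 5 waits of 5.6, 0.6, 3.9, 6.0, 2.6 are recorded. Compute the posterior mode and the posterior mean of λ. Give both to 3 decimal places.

λ_MAP = 0.276, E[λ|data] = 0.316

Σ times = 18.7. Posterior: Gamma(shape = 2.9+5 = 7.9, rate = 6.3+18.7 = 25.0).
Mode = (α−1)/β = 6.9/25.0 = 0.276.
Mean = α/β = 7.9/25.0 = 0.316.
The mean is pulled above the mode by the posterior's right skew.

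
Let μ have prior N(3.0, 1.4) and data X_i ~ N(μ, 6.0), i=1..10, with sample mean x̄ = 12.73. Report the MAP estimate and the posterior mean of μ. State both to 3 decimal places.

Posterior for μ is Normal. Precision-weighted mean: (1/1.4·3.0 + 10/6.0·12.73) / (1/1.4 + 10/6.0) = 9.811.
A Normal posterior is symmetric, so mode = mean.

MAP: 9.811. Posterior mean: 9.811.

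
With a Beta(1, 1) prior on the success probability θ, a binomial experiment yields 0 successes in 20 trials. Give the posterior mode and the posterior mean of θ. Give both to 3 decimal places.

MAP = 0.000, posterior mean = 0.045

Posterior: Beta(1+0, 1+20) = Beta(1, 21).
Since α = 1 ≤ 1 and β > 1, the Beta density is monotone decreasing on [0,1]; the mode is at 0.
Mean = 1/(1+21) = 0.045.
The mean is pulled above the mode by the posterior's right skew.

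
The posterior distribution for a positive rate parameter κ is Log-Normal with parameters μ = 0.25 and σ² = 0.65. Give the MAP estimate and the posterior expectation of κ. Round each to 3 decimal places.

Mode = exp(μ − σ²) = exp(-0.40) = 0.670.
Mean = exp(μ + σ²/2) = exp(0.575) = 1.777.
The posterior is right-skewed, so the mean exceeds the mode.

κ_MAP = 0.670, E[κ|data] = 1.777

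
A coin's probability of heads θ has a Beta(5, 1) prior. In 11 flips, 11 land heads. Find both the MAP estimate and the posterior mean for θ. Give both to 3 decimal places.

Posterior: Beta(5+11, 1+0) = Beta(16, 1).
Since β = 1 ≤ 1 and α > 1, the Beta density is monotone increasing on [0,1]; the mode is at 1.
Mean = 16/(16+1) = 0.941.
Mode > mean: the posterior has a left tail.

MAP = 1.000; posterior mean = 0.941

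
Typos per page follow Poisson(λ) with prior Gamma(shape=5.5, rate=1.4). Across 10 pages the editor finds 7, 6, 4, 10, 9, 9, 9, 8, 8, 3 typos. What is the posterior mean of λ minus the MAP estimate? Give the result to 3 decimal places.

0.088

Σ counts = 73. Posterior: Gamma(shape = 5.5+73 = 78.5, rate = 1.4+10 = 11.4).
Mode = (α−1)/β = 77.5/11.4 = 6.798.
Mean = α/β = 78.5/11.4 = 6.886.
Difference = 6.886 − 6.798 = 0.088.
Mean > mode: the posterior has a right tail.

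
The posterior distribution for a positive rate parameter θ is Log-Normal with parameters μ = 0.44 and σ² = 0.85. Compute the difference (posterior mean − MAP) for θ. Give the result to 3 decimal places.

1.711

Mode = exp(μ − σ²) = exp(-0.41) = 0.664.
Mean = exp(μ + σ²/2) = exp(0.865) = 2.375.
Difference = 2.375 − 0.664 = 1.711.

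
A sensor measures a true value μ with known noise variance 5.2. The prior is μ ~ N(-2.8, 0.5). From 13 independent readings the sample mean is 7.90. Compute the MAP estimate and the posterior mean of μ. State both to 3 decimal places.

MAP estimate = 3.144, posterior mean = 3.144

Posterior for μ is Normal. Precision-weighted mean: (1/0.5·-2.8 + 13/5.2·7.90) / (1/0.5 + 13/5.2) = 3.144.
A Normal posterior is symmetric, so mode = mean.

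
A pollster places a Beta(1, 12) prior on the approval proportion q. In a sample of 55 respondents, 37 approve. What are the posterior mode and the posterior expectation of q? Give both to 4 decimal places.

posterior mode = 0.5606, posterior expectation = 0.5588

Posterior: Beta(1+37, 12+18) = Beta(38, 30).
Mode = (38−1)/(38+30−2) = 37/66 = 0.5606.
Mean = 38/(38+30) = 38/68 = 0.5588.
Mode > mean: the posterior has a left tail.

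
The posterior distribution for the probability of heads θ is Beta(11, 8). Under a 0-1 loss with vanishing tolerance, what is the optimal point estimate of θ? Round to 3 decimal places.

0.588

Mode = (11−1)/(11+8−2) = 10/17 = 0.588.
Mean = 11/(11+8) = 11/19 = 0.579.
This is the posterior mode — the MAP estimate.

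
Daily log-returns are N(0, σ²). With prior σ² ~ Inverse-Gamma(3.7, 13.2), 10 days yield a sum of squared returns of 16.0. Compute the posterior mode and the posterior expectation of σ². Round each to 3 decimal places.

MAP = 2.186, posterior mean = 2.753

Posterior: Inverse-Gamma(shape = 3.7+10/2 = 8.7, scale = 13.2+16.0/2 = 21.2).
Mode = β/(α+1) = 21.2/9.7 = 2.186.
Mean = β/(α−1) = 21.2/7.7 = 2.753.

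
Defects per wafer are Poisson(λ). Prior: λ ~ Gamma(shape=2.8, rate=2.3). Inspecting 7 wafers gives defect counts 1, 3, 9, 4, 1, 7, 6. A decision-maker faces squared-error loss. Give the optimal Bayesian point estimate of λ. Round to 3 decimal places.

Σ counts = 31. Posterior: Gamma(shape = 2.8+31 = 33.8, rate = 2.3+7 = 9.3).
Mode = (α−1)/β = 32.8/9.3 = 3.527.
Mean = α/β = 33.8/9.3 = 3.634.
Squared-error loss ⇒ the optimal estimator is the posterior mean.

3.634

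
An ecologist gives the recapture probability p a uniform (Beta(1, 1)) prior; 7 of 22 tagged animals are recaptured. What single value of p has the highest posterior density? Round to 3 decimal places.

Posterior: Beta(1+7, 1+15) = Beta(8, 16).
Mode = (8−1)/(8+16−2) = 7/22 = 0.318.
With a flat prior the MAP equals the MLE, 7/22.
Mean = 8/(8+16) = 8/24 = 0.333.
This is the posterior mode — the MAP estimate.

0.318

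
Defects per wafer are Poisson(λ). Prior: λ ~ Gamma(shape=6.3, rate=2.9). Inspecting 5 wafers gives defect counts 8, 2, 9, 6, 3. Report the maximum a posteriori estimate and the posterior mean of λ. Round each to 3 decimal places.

MAP = 4.215, posterior mean = 4.342

Σ counts = 28. Posterior: Gamma(shape = 6.3+28 = 34.3, rate = 2.9+5 = 7.9).
Mode = (α−1)/β = 33.3/7.9 = 4.215.
Mean = α/β = 34.3/7.9 = 4.342.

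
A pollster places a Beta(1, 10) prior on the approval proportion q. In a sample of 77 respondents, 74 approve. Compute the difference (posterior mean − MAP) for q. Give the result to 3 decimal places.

Posterior: Beta(1+74, 10+3) = Beta(75, 13).
Mode = (75−1)/(75+13−2) = 74/86 = 0.860.
Mean = 75/(75+13) = 75/88 = 0.852.
Difference = 0.852 − 0.860 = -0.008.

-0.008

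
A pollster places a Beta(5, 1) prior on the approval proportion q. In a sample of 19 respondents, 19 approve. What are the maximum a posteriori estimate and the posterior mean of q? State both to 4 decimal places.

Posterior: Beta(5+19, 1+0) = Beta(24, 1).
Since β = 1 ≤ 1 and α > 1, the Beta density is monotone increasing on [0,1]; the mode is at 1.
Mean = 24/(24+1) = 0.9600.
Left-skewed posterior ⇒ mean < mode.

q_MAP = 1.0000, E[q|data] = 0.9600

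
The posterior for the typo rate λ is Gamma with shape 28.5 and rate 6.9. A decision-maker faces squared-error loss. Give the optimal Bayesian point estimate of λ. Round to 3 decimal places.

4.130

Mode = (α−1)/β = 27.5/6.9 = 3.986.
Mean = α/β = 28.5/6.9 = 4.130.
Squared-error loss ⇒ the optimal estimator is the posterior mean.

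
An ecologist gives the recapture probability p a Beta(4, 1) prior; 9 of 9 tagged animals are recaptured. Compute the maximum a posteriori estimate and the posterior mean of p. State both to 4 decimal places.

MAP = 1.0000; posterior mean = 0.9286

Posterior: Beta(4+9, 1+0) = Beta(13, 1).
Since β = 1 ≤ 1 and α > 1, the Beta density is monotone increasing on [0,1]; the mode is at 1.
Mean = 13/(13+1) = 0.9286.
Left-skewed posterior ⇒ mean < mode.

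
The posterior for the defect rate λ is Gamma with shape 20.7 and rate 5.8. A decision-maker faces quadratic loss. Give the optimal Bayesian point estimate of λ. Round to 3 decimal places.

Mode = (α−1)/β = 19.7/5.8 = 3.397.
Mean = α/β = 20.7/5.8 = 3.569.
Quadratic loss ⇒ the optimal estimator is the posterior mean.

3.569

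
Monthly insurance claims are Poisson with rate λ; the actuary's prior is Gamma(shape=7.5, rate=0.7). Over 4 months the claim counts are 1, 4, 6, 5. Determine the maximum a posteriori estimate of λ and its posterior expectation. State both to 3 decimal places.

λ_MAP = 4.787, E[λ|data] = 5.000

Σ counts = 16. Posterior: Gamma(shape = 7.5+16 = 23.5, rate = 0.7+4 = 4.7).
Mode = (α−1)/β = 22.5/4.7 = 4.787.
Mean = α/β = 23.5/4.7 = 5.000.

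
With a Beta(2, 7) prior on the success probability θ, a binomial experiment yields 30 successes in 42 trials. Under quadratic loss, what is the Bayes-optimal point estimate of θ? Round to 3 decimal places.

Posterior: Beta(2+30, 7+12) = Beta(32, 19).
Mode = (32−1)/(32+19−2) = 31/49 = 0.633.
Mean = 32/(32+19) = 32/51 = 0.627.
Quadratic loss ⇒ the optimal estimator is the posterior mean.

0.627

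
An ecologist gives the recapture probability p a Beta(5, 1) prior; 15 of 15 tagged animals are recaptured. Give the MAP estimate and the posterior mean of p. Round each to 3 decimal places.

Posterior: Beta(5+15, 1+0) = Beta(20, 1).
Since β = 1 ≤ 1 and α > 1, the Beta density is monotone increasing on [0,1]; the mode is at 1.
Mean = 20/(20+1) = 0.952.
The posterior is left-skewed, so the mode exceeds the mean.

MAP estimate = 1.000, posterior mean = 0.952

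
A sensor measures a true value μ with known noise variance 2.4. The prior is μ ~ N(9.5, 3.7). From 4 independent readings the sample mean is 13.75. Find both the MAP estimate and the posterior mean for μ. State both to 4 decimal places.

Posterior for μ is Normal. Precision-weighted mean: (1/3.7·9.5 + 4/2.4·13.75) / (1/3.7 + 4/2.4) = 13.1570.
A Normal posterior is symmetric, so mode = mean.

MAP estimate = 13.1570, posterior mean = 13.1570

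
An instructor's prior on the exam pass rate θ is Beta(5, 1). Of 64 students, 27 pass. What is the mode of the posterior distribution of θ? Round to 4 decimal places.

0.4559

Posterior: Beta(5+27, 1+37) = Beta(32, 38).
Mode = (32−1)/(32+38−2) = 31/68 = 0.4559.
Mean = 32/(32+38) = 32/70 = 0.4571.
This is the posterior mode — the MAP estimate.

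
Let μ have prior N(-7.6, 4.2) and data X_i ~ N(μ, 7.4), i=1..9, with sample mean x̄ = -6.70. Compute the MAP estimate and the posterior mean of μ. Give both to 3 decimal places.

MAP: -6.847. Posterior mean: -6.847.

Posterior for μ is Normal. Precision-weighted mean: (1/4.2·-7.6 + 9/7.4·-6.70) / (1/4.2 + 9/7.4) = -6.847.
A Normal posterior is symmetric, so mode = mean.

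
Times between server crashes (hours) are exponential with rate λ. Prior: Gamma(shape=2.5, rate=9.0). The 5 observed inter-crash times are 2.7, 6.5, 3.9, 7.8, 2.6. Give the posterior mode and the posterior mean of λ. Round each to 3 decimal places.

MAP = 0.200; posterior mean = 0.231

Σ times = 23.5. Posterior: Gamma(shape = 2.5+5 = 7.5, rate = 9.0+23.5 = 32.5).
Mode = (α−1)/β = 6.5/32.5 = 0.200.
Mean = α/β = 7.5/32.5 = 0.231.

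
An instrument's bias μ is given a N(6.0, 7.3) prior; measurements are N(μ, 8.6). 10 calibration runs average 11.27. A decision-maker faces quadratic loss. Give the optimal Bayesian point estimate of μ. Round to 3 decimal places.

Posterior for μ is Normal. Precision-weighted mean: (1/7.3·6.0 + 10/8.6·11.27) / (1/7.3 + 10/8.6) = 10.715.
A Normal posterior is symmetric, so mode = mean.
Quadratic loss ⇒ the optimal estimator is the posterior mean.

10.715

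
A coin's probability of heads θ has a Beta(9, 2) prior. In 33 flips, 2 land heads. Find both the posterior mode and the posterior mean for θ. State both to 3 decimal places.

Posterior: Beta(9+2, 2+31) = Beta(11, 33).
Mode = (11−1)/(11+33−2) = 10/42 = 0.238.
Mean = 11/(11+33) = 11/44 = 0.250.

θ_MAP = 0.238, E[θ|data] = 0.250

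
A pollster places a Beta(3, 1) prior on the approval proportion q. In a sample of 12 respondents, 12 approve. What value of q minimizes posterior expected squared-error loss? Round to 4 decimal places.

Posterior: Beta(3+12, 1+0) = Beta(15, 1).
Since β = 1 ≤ 1 and α > 1, the Beta density is monotone increasing on [0,1]; the mode is at 1.
Mean = 15/(15+1) = 0.9375.
Squared-error loss ⇒ the optimal estimator is the posterior mean.

0.9375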